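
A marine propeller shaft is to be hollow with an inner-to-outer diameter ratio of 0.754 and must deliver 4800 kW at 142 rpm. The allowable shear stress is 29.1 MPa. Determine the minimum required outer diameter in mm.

ω = 2π·142/60 = 14.87 rad/s, so T = P/ω = 4800×10³ / 14.87 = 322800 N·m.
For a hollow shaft with d_i/d_o = 0.754: τ_max = 16T/(π d_o³ (1−k⁴)), so d_o = [16T/(π τ_allow (1−k⁴))]^(1/3) = [16·322800/(π·2.91×10^7·0.6768)]^(1/3) = 0.4370 m.

437 mm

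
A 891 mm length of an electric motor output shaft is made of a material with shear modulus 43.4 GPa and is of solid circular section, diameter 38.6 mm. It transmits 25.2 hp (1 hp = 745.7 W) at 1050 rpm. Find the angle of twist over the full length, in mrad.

16.1 mrad

ω = 2π·1050/60 = 110.0 rad/s, so T = P/ω = 25.2×745.7 / 110.0 = 170.9 N·m.
J = πd⁴/32 = π(0.0386)⁴/32 = 2.179×10^-7 m⁴.
θ = T·L/(G·J) = 170.9 × 0.891 / (43.4×10⁹ × 2.179×10^-7) = 0.01610 rad.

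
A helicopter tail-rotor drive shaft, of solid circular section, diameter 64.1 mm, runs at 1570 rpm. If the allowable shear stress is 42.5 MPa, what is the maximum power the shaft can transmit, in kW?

J = πd⁴/32 = π(0.0641)⁴/32 = 1.657×10^-6 m⁴.
T_max = τ_allow·J/r = 4.25×10^7 × 1.657×10^-6 / 0.0320 = 2198 N·m.
ω = 2π·1570/60 = 164.4 rad/s, so P_max = T_max·ω = 3.613×10^5 W.

361 kW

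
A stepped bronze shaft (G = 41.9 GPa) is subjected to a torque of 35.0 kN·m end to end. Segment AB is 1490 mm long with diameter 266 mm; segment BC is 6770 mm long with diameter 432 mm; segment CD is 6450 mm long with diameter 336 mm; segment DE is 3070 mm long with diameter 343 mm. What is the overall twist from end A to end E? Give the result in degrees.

0.595°

J_AB = π(0.266)⁴/32 = 4.92×10^-4 m⁴; J_BC = π(0.432)⁴/32 = 3.42×10^-3 m⁴; J_CD = π(0.336)⁴/32 = 1.25×10^-3 m⁴; J_DE = π(0.343)⁴/32 = 1.36×10^-3 m⁴.
θ = (T/G)·Σ L_i/J_i = (35000/41.9×10⁹)·(1.49/4.92×10^-4 + 6.77/3.42×10^-3 + 6.45/1.25×10^-3 + 3.07/1.36×10^-3) = 0.01038 rad.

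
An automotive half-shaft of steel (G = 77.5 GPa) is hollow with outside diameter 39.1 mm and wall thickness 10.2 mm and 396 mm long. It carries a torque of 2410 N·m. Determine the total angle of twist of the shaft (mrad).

J = π(d_o⁴ − d_i⁴)/32 = π(0.0391⁴ − 0.0187⁴)/32 = 2.175×10^-7 m⁴.
θ = T·L/(G·J) = 2410 × 0.396 / (77.5×10⁹ × 2.175×10^-7) = 0.05663 rad.

56.6 mrad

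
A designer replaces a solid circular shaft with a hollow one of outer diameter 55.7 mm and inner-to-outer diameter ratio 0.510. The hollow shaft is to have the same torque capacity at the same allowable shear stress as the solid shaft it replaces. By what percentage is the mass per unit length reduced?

Equal τ_max and T ⇒ the solid shaft needs d_s³ = d_o³(1−k⁴), so d_s = 55.7·(1−0.510⁴)^(1/3) = 54.41 mm.
Area ratio A_h/A_s = d_o²(1−k²)/d_s² = (1−k²)/(1−k⁴)^(2/3) = 0.7753.
Mass saving = 1 − 0.7753 = 22.5 %.

22.5 %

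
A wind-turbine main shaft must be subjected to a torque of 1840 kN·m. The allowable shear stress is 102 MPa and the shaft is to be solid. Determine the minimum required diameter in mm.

451 mm

For a solid shaft τ_max = 16T/(πd³), so d = (16T/(π τ_allow))^(1/3) = (16·1.840e6/(π·1.02×10^8))^(1/3) = 0.4512 m.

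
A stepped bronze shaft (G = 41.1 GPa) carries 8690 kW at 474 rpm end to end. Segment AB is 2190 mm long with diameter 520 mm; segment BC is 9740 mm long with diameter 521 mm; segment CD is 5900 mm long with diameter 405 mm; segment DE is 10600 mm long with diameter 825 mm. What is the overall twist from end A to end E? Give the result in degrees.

ω = 2π·474/60 = 49.64 rad/s, so T = P/ω = 8690×10³ / 49.64 = 175100 N·m.
J_AB = π(0.520)⁴/32 = 7.18×10^-3 m⁴; J_BC = π(0.521)⁴/32 = 7.23×10^-3 m⁴; J_CD = π(0.405)⁴/32 = 2.64×10^-3 m⁴; J_DE = π(0.825)⁴/32 = 0.0455 m⁴.
θ = (T/G)·Σ L_i/J_i = (175100/41.1×10⁹)·(2.19/7.18×10^-3 + 9.74/7.23×10^-3 + 5.90/2.64×10^-3 + 10.6/0.0455) = 0.01754 rad.

1.01°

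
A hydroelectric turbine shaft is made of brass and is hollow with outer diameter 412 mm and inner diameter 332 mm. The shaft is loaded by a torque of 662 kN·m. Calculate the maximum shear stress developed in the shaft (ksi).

12.1 ksi

J = π(d_o⁴ − d_i⁴)/32 = π(0.412⁴ − 0.332⁴)/32 = 1.636×10^-3 m⁴.
τ_max = T·r/J = 662000 × 0.206 / 1.636×10^-3 = 8.336×10^7 Pa.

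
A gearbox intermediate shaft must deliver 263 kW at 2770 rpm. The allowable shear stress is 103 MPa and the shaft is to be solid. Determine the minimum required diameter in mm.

35.5 mm

ω = 2π·2770/60 = 290.1 rad/s, so T = P/ω = 263×10³ / 290.1 = 906.7 N·m.
For a solid shaft τ_max = 16T/(πd³), so d = (16T/(π τ_allow))^(1/3) = (16·906.7/(π·1.03×10^8))^(1/3) = 0.03552 m.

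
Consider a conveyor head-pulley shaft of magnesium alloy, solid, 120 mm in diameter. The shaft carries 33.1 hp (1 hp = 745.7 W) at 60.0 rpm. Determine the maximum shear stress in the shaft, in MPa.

ω = 2π·60.0/60 = 6.283 rad/s, so T = P/ω = 33.1×745.7 / 6.283 = 3928 N·m.
J = πd⁴/32 = π(0.120)⁴/32 = 2.036×10^-5 m⁴.
τ_max = T·r/J = 3928 × 0.0600 / 2.036×10^-5 = 1.158×10^7 Pa.

11.6 MPa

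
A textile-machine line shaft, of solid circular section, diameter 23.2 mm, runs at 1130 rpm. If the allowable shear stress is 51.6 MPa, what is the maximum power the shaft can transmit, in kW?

J = πd⁴/32 = π(0.0232)⁴/32 = 2.844×10^-8 m⁴.
T_max = τ_allow·J/r = 5.16×10^7 × 2.844×10^-8 / 0.0116 = 126.5 N·m.
ω = 2π·1130/60 = 118.3 rad/s, so P_max = T_max·ω = 1.497×10^4 W.

15.0 kW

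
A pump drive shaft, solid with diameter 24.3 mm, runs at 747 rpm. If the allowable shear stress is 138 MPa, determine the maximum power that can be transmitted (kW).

30.4 kW

J = πd⁴/32 = π(0.0243)⁴/32 = 3.423×10^-8 m⁴.
T_max = τ_allow·J/r = 1.38×10^8 × 3.423×10^-8 / 0.0122 = 388.8 N·m.
ω = 2π·747/60 = 78.23 rad/s, so P_max = T_max·ω = 3.041×10^4 W.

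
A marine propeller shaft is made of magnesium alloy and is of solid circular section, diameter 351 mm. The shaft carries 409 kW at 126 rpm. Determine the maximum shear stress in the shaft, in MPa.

ω = 2π·126/60 = 13.19 rad/s, so T = P/ω = 409×10³ / 13.19 = 31000 N·m.
J = πd⁴/32 = π(0.351)⁴/32 = 1.490×10^-3 m⁴.
τ_max = T·r/J = 31000 × 0.175 / 1.490×10^-3 = 3.651×10^6 Pa.

3.65 MPa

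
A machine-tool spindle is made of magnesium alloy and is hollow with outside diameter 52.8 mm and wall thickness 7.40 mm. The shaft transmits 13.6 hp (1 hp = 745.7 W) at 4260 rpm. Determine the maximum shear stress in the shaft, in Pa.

1.07e6 Pa

ω = 2π·4260/60 = 446.1 rad/s, so T = P/ω = 13.6×745.7 / 446.1 = 22.73 N·m.
J = π(d_o⁴ − d_i⁴)/32 = π(0.0528⁴ − 0.0380⁴)/32 = 5.583×10^-7 m⁴.
τ_max = T·r/J = 22.73 × 0.0264 / 5.583×10^-7 = 1.075×10^6 Pa.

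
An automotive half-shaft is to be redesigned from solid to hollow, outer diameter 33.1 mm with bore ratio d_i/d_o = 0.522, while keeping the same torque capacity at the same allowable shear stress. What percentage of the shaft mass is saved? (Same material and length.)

Equal τ_max and T ⇒ the solid shaft needs d_s³ = d_o³(1−k⁴), so d_s = 33.1·(1−0.522⁴)^(1/3) = 32.26 mm.
Area ratio A_h/A_s = d_o²(1−k²)/d_s² = (1−k²)/(1−k⁴)^(2/3) = 0.7659.
Mass saving = 1 − 0.7659 = 23.4 %.

23.4 %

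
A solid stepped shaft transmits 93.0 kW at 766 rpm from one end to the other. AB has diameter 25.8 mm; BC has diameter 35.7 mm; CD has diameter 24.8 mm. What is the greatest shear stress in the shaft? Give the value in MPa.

387 MPa

ω = 2π·766/60 = 80.22 rad/s, so T = P/ω = 93.0×10³ / 80.22 = 1159 N·m.
Under the same torque, τ_max = 16T/(πd³) is largest where d is smallest — segment CD (d = 24.8 mm).
τ_max = 16·1159/(π·(0.0248)³) = 3.871×10^8 Pa.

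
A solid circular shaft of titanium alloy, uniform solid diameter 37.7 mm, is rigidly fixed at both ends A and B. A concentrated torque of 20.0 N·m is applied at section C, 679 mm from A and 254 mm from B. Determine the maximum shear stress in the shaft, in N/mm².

With uniform GJ and both ends fixed, compatibility θ_AC = θ_CB gives T_A·a = T_B·b, together with T_A + T_B = T₀.
T_A = T₀·b/(a+b) = 20.00·254/933.0 = 5.445 N·m; T_B = 14.56 N·m.
τ in each portion: τ_AC = 5.18×10^5 Pa, τ_CB = 1.38×10^6 Pa; maximum is in CB.
τ_max = T_CB·r/J = 14.56·0.0189/1.98×10^-7 = 1.383×10^6 Pa.

1.38 N/mm²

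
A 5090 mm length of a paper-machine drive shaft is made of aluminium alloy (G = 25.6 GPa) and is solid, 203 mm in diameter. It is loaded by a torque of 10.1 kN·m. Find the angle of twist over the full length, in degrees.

0.690°

J = πd⁴/32 = π(0.203)⁴/32 = 1.667×10^-4 m⁴.
θ = T·L/(G·J) = 10100 × 5.09 / (25.6×10⁹ × 1.667×10^-4) = 0.01205 rad.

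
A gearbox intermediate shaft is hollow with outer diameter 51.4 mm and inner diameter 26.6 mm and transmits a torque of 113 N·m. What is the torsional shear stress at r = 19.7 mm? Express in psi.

508 psi

J = π(d_o⁴ − d_i⁴)/32 = π(0.0514⁴ − 0.0266⁴)/32 = 6.361×10^-7 m⁴.
Shear stress varies linearly with radius: τ = T·r/J = 113.0 × 0.0197 / 6.361×10^-7 = 3.500×10^6 Pa.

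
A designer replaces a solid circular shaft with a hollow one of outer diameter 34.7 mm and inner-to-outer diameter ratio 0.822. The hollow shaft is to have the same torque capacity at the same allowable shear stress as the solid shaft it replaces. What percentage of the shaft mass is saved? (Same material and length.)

Equal τ_max and T ⇒ the solid shaft needs d_s³ = d_o³(1−k⁴), so d_s = 34.7·(1−0.822⁴)^(1/3) = 28.32 mm.
Area ratio A_h/A_s = d_o²(1−k²)/d_s² = (1−k²)/(1−k⁴)^(2/3) = 0.4870.
Mass saving = 1 − 0.4870 = 51.3 %.

51.3 %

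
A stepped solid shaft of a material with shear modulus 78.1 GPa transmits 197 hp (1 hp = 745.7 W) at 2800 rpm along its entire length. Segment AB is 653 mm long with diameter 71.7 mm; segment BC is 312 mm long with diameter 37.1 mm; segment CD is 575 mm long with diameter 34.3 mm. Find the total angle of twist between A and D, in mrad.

39.5 mrad

ω = 2π·2800/60 = 293.2 rad/s, so T = P/ω = 197×745.7 / 293.2 = 501.0 N·m.
J_AB = π(0.0717)⁴/32 = 2.59×10^-6 m⁴; J_BC = π(0.0371)⁴/32 = 1.86×10^-7 m⁴; J_CD = π(0.0343)⁴/32 = 1.36×10^-7 m⁴.
θ = (T/G)·Σ L_i/J_i = (501.0/78.1×10⁹)·(0.653/2.59×10^-6 + 0.312/1.86×10^-7 + 0.575/1.36×10^-7) = 0.03952 rad.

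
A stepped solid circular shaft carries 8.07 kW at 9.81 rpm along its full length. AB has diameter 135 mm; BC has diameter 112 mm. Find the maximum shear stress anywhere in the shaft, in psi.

4130 psi

ω = 2π·9.81/60 = 1.027 rad/s, so T = P/ω = 8.07×10³ / 1.027 = 7856 N·m.
Under the same torque, τ_max = 16T/(πd³) is largest where d is smallest — segment BC (d = 112 mm).
τ_max = 16·7856/(π·(0.112)³) = 2.848×10^7 Pa.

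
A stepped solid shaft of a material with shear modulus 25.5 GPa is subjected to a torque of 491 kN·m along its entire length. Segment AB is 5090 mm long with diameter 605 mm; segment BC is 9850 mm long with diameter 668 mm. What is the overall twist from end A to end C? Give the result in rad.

J_AB = π(0.605)⁴/32 = 0.0132 m⁴; J_BC = π(0.668)⁴/32 = 0.0195 m⁴.
θ = (T/G)·Σ L_i/J_i = (491000/25.5×10⁹)·(5.09/0.0132 + 9.85/0.0195) = 0.01715 rad.

0.0172 rad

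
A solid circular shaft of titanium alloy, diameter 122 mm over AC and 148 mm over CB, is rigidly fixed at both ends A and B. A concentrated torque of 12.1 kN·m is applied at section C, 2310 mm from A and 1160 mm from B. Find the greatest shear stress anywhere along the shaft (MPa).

15.4 MPa

Compatibility: T_A·a/J_AC = T_B·b/J_CB with T_A + T_B = T₀.
J_AC = 2.17×10^-5 m⁴, J_CB = 4.71×10^-5 m⁴, so T_A = T₀·(J_AC/a)/((J_AC/a)+(J_CB/b)) = 2278 N·m, T_B = 9822 N·m.
τ in each portion: τ_AC = 6.39×10^6 Pa, τ_CB = 1.54×10^7 Pa; maximum is in CB.
τ_max = T_CB·r/J = 9822·0.0740/4.71×10^-5 = 1.543×10^7 Pa.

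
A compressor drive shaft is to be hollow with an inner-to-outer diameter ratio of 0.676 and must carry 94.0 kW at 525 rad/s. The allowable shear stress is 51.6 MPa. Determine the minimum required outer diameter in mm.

ω = 525 rad/s, so T = P/ω = 94.0×10³ / 525.0 = 179.0 N·m.
For a hollow shaft with d_i/d_o = 0.676: τ_max = 16T/(π d_o³ (1−k⁴)), so d_o = [16T/(π τ_allow (1−k⁴))]^(1/3) = [16·179.0/(π·5.16×10^7·0.7912)]^(1/3) = 0.02816 m.

28.2 mm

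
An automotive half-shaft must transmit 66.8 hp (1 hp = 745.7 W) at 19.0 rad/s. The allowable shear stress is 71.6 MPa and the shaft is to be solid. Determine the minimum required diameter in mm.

ω = 19.0 rad/s, so T = P/ω = 66.8×745.7 / 19.00 = 2622 N·m.
For a solid shaft τ_max = 16T/(πd³), so d = (16T/(π τ_allow))^(1/3) = (16·2622/(π·7.16×10^7))^(1/3) = 0.05713 m.

57.1 mm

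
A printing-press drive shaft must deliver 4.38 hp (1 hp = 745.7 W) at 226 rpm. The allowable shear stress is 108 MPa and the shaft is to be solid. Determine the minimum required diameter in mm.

ω = 2π·226/60 = 23.67 rad/s, so T = P/ω = 4.38×745.7 / 23.67 = 138.0 N·m.
For a solid shaft τ_max = 16T/(πd³), so d = (16T/(π τ_allow))^(1/3) = (16·138.0/(π·1.08×10^8))^(1/3) = 0.01867 m.

18.7 mm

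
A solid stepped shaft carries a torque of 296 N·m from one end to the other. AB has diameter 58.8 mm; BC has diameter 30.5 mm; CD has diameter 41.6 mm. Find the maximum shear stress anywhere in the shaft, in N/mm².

53.1 N/mm²

Under the same torque, τ_max = 16T/(πd³) is largest where d is smallest — segment BC (d = 30.5 mm).
τ_max = 16·296.0/(π·(0.0305)³) = 5.313×10^7 Pa.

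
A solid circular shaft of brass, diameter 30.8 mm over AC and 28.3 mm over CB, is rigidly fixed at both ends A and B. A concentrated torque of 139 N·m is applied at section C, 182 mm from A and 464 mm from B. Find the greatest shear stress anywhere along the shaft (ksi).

Compatibility: T_A·a/J_AC = T_B·b/J_CB with T_A + T_B = T₀.
J_AC = 8.83×10^-8 m⁴, J_CB = 6.30×10^-8 m⁴, so T_A = T₀·(J_AC/a)/((J_AC/a)+(J_CB/b)) = 108.6 N·m, T_B = 30.37 N·m.
τ in each portion: τ_AC = 1.89×10^7 Pa, τ_CB = 6.82×10^6 Pa; maximum is in AC.
τ_max = T_AC·r/J = 108.6·0.0154/8.83×10^-8 = 1.894×10^7 Pa.

2.75 ksi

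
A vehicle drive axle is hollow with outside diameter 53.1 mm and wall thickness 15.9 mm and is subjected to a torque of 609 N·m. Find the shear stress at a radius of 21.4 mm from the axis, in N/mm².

17.1 N/mm²

J = π(d_o⁴ − d_i⁴)/32 = π(0.0531⁴ − 0.0213⁴)/32 = 7.603×10^-7 m⁴.
Shear stress varies linearly with radius: τ = T·r/J = 609.0 × 0.0214 / 7.603×10^-7 = 1.714×10^7 Pa.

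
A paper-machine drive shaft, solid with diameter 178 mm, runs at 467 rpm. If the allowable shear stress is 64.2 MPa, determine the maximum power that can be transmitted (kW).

3480 kW

J = πd⁴/32 = π(0.178)⁴/32 = 9.856×10^-5 m⁴.
T_max = τ_allow·J/r = 6.42×10^7 × 9.856×10^-5 / 0.0890 = 71090 N·m.
ω = 2π·467/60 = 48.90 rad/s, so P_max = T_max·ω = 3.477×10^6 W.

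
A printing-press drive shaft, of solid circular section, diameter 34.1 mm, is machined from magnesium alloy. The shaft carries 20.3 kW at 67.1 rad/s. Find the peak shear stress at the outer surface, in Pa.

ω = 67.1 rad/s, so T = P/ω = 20.3×10³ / 67.10 = 302.5 N·m.
J = πd⁴/32 = π(0.0341)⁴/32 = 1.327×10^-7 m⁴.
τ_max = T·r/J = 302.5 × 0.0170 / 1.327×10^-7 = 3.886×10^7 Pa.

3.89e7 Pa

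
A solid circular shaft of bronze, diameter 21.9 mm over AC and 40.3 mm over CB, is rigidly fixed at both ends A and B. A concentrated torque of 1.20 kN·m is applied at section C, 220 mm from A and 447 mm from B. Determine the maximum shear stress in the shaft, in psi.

12700 psi

Compatibility: T_A·a/J_AC = T_B·b/J_CB with T_A + T_B = T₀.
J_AC = 2.26×10^-8 m⁴, J_CB = 2.59×10^-7 m⁴, so T_A = T₀·(J_AC/a)/((J_AC/a)+(J_CB/b)) = 180.6 N·m, T_B = 1019 N·m.
τ in each portion: τ_AC = 8.76×10^7 Pa, τ_CB = 7.93×10^7 Pa; maximum is in AC.
τ_max = T_AC·r/J = 180.6·0.0109/2.26×10^-8 = 8.758×10^7 Pa.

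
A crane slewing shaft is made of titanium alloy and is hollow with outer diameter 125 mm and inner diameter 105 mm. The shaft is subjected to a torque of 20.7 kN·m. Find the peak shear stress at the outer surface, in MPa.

J = π(d_o⁴ − d_i⁴)/32 = π(0.125⁴ − 0.105⁴)/32 = 1.204×10^-5 m⁴.
τ_max = T·r/J = 20700 × 0.0625 / 1.204×10^-5 = 1.075×10^8 Pa.

107 MPa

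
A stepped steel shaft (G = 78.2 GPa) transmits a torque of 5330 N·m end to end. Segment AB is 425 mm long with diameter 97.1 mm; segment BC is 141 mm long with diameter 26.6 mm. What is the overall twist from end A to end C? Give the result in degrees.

J_AB = π(0.0971)⁴/32 = 8.73×10^-6 m⁴; J_BC = π(0.0266)⁴/32 = 4.92×10^-8 m⁴.
θ = (T/G)·Σ L_i/J_i = (5330/78.2×10⁹)·(0.425/8.73×10^-6 + 0.141/4.92×10^-8) = 0.1988 rad.

11.4°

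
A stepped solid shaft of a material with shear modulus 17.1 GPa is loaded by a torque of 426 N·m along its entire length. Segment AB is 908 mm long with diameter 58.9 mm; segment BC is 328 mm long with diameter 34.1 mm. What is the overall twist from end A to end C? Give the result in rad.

0.0807 rad

J_AB = π(0.0589)⁴/32 = 1.18×10^-6 m⁴; J_BC = π(0.0341)⁴/32 = 1.33×10^-7 m⁴.
θ = (T/G)·Σ L_i/J_i = (426.0/17.1×10⁹)·(0.908/1.18×10^-6 + 0.328/1.33×10^-7) = 0.08070 rad.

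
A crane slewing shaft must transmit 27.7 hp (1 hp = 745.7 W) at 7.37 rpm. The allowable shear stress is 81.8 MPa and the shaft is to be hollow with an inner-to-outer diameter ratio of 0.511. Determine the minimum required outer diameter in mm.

121 mm

ω = 2π·7.37/60 = 0.7718 rad/s, so T = P/ω = 27.7×745.7 / 0.7718 = 26760 N·m.
For a hollow shaft with d_i/d_o = 0.511: τ_max = 16T/(π d_o³ (1−k⁴)), so d_o = [16T/(π τ_allow (1−k⁴))]^(1/3) = [16·26760/(π·8.18×10^7·0.9318)]^(1/3) = 0.1214 m.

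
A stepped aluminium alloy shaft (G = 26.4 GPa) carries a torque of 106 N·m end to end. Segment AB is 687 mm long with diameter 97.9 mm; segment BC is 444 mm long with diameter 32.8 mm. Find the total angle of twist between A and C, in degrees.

0.916°

J_AB = π(0.0979)⁴/32 = 9.02×10^-6 m⁴; J_BC = π(0.0328)⁴/32 = 1.14×10^-7 m⁴.
θ = (T/G)·Σ L_i/J_i = (106.0/26.4×10⁹)·(0.687/9.02×10^-6 + 0.444/1.14×10^-7) = 0.01599 rad.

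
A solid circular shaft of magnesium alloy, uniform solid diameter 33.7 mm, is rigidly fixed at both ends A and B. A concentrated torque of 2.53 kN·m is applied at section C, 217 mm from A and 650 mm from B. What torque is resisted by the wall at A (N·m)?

1900 N·m

With uniform GJ and both ends fixed, compatibility θ_AC = θ_CB gives T_A·a = T_B·b, together with T_A + T_B = T₀.
T_A = T₀·b/(a+b) = 2530·650/867.0 = 1897 N·m; T_B = 633.2 N·m.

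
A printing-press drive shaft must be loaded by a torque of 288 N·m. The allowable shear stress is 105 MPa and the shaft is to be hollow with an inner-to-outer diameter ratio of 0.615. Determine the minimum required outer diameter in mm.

For a hollow shaft with d_i/d_o = 0.615: τ_max = 16T/(π d_o³ (1−k⁴)), so d_o = [16T/(π τ_allow (1−k⁴))]^(1/3) = [16·288.0/(π·1.05×10^8·0.8569)]^(1/3) = 0.02536 m.

25.4 mm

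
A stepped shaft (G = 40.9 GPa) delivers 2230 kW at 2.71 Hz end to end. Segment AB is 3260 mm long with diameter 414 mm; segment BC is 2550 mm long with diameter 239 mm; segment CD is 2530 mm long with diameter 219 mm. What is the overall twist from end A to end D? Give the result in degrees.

ω = 2π·2.71 = 17.03 rad/s, so T = P/ω = 2230×10³ / 17.03 = 131000 N·m.
J_AB = π(0.414)⁴/32 = 2.88×10^-3 m⁴; J_BC = π(0.239)⁴/32 = 3.20×10^-4 m⁴; J_CD = π(0.219)⁴/32 = 2.26×10^-4 m⁴.
θ = (T/G)·Σ L_i/J_i = (131000/40.9×10⁹)·(3.26/2.88×10^-3 + 2.55/3.20×10^-4 + 2.53/2.26×10^-4) = 0.06498 rad.

3.72°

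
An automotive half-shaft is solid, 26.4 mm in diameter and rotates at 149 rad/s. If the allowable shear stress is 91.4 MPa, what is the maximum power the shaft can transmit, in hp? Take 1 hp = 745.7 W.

66.0 hp

J = πd⁴/32 = π(0.0264)⁴/32 = 4.769×10^-8 m⁴.
T_max = τ_allow·J/r = 9.14×10^7 × 4.769×10^-8 / 0.0132 = 330.2 N·m.
ω = 149 rad/s, so P_max = T_max·ω = 4.920×10^4 W.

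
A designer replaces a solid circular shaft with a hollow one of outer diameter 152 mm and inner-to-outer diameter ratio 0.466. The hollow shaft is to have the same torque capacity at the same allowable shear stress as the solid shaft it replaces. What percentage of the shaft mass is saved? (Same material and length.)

Equal τ_max and T ⇒ the solid shaft needs d_s³ = d_o³(1−k⁴), so d_s = 152·(1−0.466⁴)^(1/3) = 149.6 mm.
Area ratio A_h/A_s = d_o²(1−k²)/d_s² = (1−k²)/(1−k⁴)^(2/3) = 0.8085.
Mass saving = 1 − 0.8085 = 19.2 %.

19.2 %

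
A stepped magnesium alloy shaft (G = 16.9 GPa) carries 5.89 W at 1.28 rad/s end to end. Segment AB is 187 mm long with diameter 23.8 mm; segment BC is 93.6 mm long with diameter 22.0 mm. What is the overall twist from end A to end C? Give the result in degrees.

0.156°

ω = 1.28 rad/s, so T = P/ω = 5.89 / 1.280 = 4.602 N·m.
J_AB = π(0.0238)⁴/32 = 3.15×10^-8 m⁴; J_BC = π(0.0220)⁴/32 = 2.30×10^-8 m⁴.
θ = (T/G)·Σ L_i/J_i = (4.602/16.9×10⁹)·(0.187/3.15×10^-8 + 0.0936/2.30×10^-8) = 2.725×10^-3 rad.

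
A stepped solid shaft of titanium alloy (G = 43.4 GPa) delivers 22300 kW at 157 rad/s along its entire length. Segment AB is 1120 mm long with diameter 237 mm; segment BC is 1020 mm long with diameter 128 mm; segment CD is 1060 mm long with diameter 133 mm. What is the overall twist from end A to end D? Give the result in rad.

0.251 rad

ω = 157 rad/s, so T = P/ω = 22300×10³ / 157.0 = 142000 N·m.
J_AB = π(0.237)⁴/32 = 3.10×10^-4 m⁴; J_BC = π(0.128)⁴/32 = 2.64×10^-5 m⁴; J_CD = π(0.133)⁴/32 = 3.07×10^-5 m⁴.
θ = (T/G)·Σ L_i/J_i = (142000/43.4×10⁹)·(1.12/3.10×10^-4 + 1.02/2.64×10^-5 + 1.06/3.07×10^-5) = 0.2514 rad.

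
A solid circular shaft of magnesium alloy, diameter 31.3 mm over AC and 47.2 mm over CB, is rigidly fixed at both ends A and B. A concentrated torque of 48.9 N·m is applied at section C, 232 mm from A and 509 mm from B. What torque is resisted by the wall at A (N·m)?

Compatibility: T_A·a/J_AC = T_B·b/J_CB with T_A + T_B = T₀.
J_AC = 9.42×10^-8 m⁴, J_CB = 4.87×10^-7 m⁴, so T_A = T₀·(J_AC/a)/((J_AC/a)+(J_CB/b)) = 14.57 N·m, T_B = 34.33 N·m.

14.6 N·m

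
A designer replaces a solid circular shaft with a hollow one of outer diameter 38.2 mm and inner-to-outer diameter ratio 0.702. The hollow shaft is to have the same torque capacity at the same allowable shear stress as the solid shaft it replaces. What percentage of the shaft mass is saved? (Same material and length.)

Equal τ_max and T ⇒ the solid shaft needs d_s³ = d_o³(1−k⁴), so d_s = 38.2·(1−0.702⁴)^(1/3) = 34.82 mm.
Area ratio A_h/A_s = d_o²(1−k²)/d_s² = (1−k²)/(1−k⁴)^(2/3) = 0.6106.
Mass saving = 1 − 0.6106 = 38.9 %.

38.9 %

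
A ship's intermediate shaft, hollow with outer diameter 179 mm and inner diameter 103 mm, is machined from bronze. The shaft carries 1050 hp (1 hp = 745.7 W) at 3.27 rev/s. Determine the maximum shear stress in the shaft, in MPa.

ω = 2π·3.27 = 20.55 rad/s, so T = P/ω = 1050×745.7 / 20.55 = 38110 N·m.
J = π(d_o⁴ − d_i⁴)/32 = π(0.179⁴ − 0.103⁴)/32 = 8.974×10^-5 m⁴.
τ_max = T·r/J = 38110 × 0.0895 / 8.974×10^-5 = 3.801×10^7 Pa.

38.0 MPa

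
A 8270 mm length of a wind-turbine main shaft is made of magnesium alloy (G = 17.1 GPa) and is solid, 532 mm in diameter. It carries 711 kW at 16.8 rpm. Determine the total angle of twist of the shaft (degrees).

ω = 2π·16.8/60 = 1.759 rad/s, so T = P/ω = 711×10³ / 1.759 = 404100 N·m.
J = πd⁴/32 = π(0.532)⁴/32 = 7.864×10^-3 m⁴.
θ = T·L/(G·J) = 404100 × 8.27 / (17.1×10⁹ × 7.864×10^-3) = 0.02485 rad.

1.42°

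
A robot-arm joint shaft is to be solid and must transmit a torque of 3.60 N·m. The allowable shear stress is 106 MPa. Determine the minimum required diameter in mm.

For a solid shaft τ_max = 16T/(πd³), so d = (16T/(π τ_allow))^(1/3) = (16·3.600/(π·1.06×10^8))^(1/3) = 0.005572 m.

5.57 mm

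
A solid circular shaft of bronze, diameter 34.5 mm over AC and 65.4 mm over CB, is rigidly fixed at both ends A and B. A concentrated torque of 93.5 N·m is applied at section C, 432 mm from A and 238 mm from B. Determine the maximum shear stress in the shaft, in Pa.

Compatibility: T_A·a/J_AC = T_B·b/J_CB with T_A + T_B = T₀.
J_AC = 1.39×10^-7 m⁴, J_CB = 1.80×10^-6 m⁴, so T_A = T₀·(J_AC/a)/((J_AC/a)+(J_CB/b)) = 3.826 N·m, T_B = 89.67 N·m.
τ in each portion: τ_AC = 4.75×10^5 Pa, τ_CB = 1.63×10^6 Pa; maximum is in CB.
τ_max = T_CB·r/J = 89.67·0.0327/1.80×10^-6 = 1.633×10^6 Pa.

1.63e6 Pa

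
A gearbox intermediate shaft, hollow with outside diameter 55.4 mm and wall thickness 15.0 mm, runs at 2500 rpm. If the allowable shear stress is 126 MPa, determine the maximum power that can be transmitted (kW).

J = π(d_o⁴ − d_i⁴)/32 = π(0.0554⁴ − 0.0254⁴)/32 = 8.839×10^-7 m⁴.
T_max = τ_allow·J/r = 1.26×10^8 × 8.839×10^-7 / 0.0277 = 4021 N·m.
ω = 2π·2500/60 = 261.8 rad/s, so P_max = T_max·ω = 1.053×10^6 W.

1050 kW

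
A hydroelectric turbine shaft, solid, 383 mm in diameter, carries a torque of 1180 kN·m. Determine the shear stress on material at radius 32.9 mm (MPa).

J = πd⁴/32 = π(0.383)⁴/32 = 2.112×10^-3 m⁴.
Shear stress varies linearly with radius: τ = T·r/J = 1.180e6 × 0.0329 / 2.112×10^-3 = 1.838×10^7 Pa.

18.4 MPa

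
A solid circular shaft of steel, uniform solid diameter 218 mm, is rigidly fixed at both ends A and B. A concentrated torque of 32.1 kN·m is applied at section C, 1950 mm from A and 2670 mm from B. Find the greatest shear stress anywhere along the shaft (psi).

With uniform GJ and both ends fixed, compatibility θ_AC = θ_CB gives T_A·a = T_B·b, together with T_A + T_B = T₀.
T_A = T₀·b/(a+b) = 32100·2670/4620 = 18550 N·m; T_B = 13550 N·m.
τ in each portion: τ_AC = 9.12×10^6 Pa, τ_CB = 6.66×10^6 Pa; maximum is in AC.
τ_max = T_AC·r/J = 18550·0.109/2.22×10^-4 = 9.120×10^6 Pa.

1320 psi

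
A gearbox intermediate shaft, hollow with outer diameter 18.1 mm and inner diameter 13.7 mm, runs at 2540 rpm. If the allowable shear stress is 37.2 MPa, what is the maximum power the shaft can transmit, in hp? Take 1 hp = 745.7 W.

10.4 hp

J = π(d_o⁴ − d_i⁴)/32 = π(0.0181⁴ − 0.0137⁴)/32 = 7.078×10^-9 m⁴.
T_max = τ_allow·J/r = 3.72×10^7 × 7.078×10^-9 / 0.00905 = 29.10 N·m.
ω = 2π·2540/60 = 266.0 rad/s, so P_max = T_max·ω = 7739 W.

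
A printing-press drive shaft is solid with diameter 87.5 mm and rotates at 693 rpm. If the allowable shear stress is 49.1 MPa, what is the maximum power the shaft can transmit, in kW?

469 kW

J = πd⁴/32 = π(0.0875)⁴/32 = 5.755×10^-6 m⁴.
T_max = τ_allow·J/r = 4.91×10^7 × 5.755×10^-6 / 0.0437 = 6459 N·m.
ω = 2π·693/60 = 72.57 rad/s, so P_max = T_max·ω = 4.687×10^5 W.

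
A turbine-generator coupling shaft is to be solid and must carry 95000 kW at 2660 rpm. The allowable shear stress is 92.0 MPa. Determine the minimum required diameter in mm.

266 mm

ω = 2π·2660/60 = 278.6 rad/s, so T = P/ω = 95000×10³ / 278.6 = 341000 N·m.
For a solid shaft τ_max = 16T/(πd³), so d = (16T/(π τ_allow))^(1/3) = (16·341000/(π·9.20×10^7))^(1/3) = 0.2663 m.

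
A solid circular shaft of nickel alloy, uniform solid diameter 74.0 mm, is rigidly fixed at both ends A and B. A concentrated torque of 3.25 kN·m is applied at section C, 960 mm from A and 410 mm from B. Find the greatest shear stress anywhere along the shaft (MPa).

With uniform GJ and both ends fixed, compatibility θ_AC = θ_CB gives T_A·a = T_B·b, together with T_A + T_B = T₀.
T_A = T₀·b/(a+b) = 3250·410/1370 = 972.6 N·m; T_B = 2277 N·m.
τ in each portion: τ_AC = 1.22×10^7 Pa, τ_CB = 2.86×10^7 Pa; maximum is in CB.
τ_max = T_CB·r/J = 2277·0.0370/2.94×10^-6 = 2.862×10^7 Pa.

28.6 MPa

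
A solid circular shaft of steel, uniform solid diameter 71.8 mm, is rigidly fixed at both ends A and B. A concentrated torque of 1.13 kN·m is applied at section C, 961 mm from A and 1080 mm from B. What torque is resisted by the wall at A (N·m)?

With uniform GJ and both ends fixed, compatibility θ_AC = θ_CB gives T_A·a = T_B·b, together with T_A + T_B = T₀.
T_A = T₀·b/(a+b) = 1130·1080/2041 = 597.9 N·m; T_B = 532.1 N·m.

598 N·m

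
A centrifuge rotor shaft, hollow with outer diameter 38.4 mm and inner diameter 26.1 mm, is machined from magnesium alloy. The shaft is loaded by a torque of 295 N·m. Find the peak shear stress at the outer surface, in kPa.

33700 kPa

J = π(d_o⁴ − d_i⁴)/32 = π(0.0384⁴ − 0.0261⁴)/32 = 1.679×10^-7 m⁴.
τ_max = T·r/J = 295.0 × 0.0192 / 1.679×10^-7 = 3.373×10^7 Pa.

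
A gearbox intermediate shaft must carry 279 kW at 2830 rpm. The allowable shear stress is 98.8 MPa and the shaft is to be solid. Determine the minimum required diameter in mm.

ω = 2π·2830/60 = 296.4 rad/s, so T = P/ω = 279×10³ / 296.4 = 941.4 N·m.
For a solid shaft τ_max = 16T/(πd³), so d = (16T/(π τ_allow))^(1/3) = (16·941.4/(π·9.88×10^7))^(1/3) = 0.03648 m.

36.5 mm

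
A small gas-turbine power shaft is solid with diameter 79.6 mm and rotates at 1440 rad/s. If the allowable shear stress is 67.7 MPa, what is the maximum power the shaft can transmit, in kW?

9650 kW

J = πd⁴/32 = π(0.0796)⁴/32 = 3.941×10^-6 m⁴.
T_max = τ_allow·J/r = 6.77×10^7 × 3.941×10^-6 / 0.0398 = 6704 N·m.
ω = 1440 rad/s, so P_max = T_max·ω = 9.654×10^6 W.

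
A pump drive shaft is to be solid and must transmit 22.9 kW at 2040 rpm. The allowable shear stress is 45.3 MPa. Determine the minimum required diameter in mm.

ω = 2π·2040/60 = 213.6 rad/s, so T = P/ω = 22.9×10³ / 213.6 = 107.2 N·m.
For a solid shaft τ_max = 16T/(πd³), so d = (16T/(π τ_allow))^(1/3) = (16·107.2/(π·4.53×10^7))^(1/3) = 0.02293 m.

22.9 mm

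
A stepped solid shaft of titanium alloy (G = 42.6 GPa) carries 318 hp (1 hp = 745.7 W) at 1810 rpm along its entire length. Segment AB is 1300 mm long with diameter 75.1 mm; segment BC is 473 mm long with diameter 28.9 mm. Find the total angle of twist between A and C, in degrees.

12.3°

ω = 2π·1810/60 = 189.5 rad/s, so T = P/ω = 318×745.7 / 189.5 = 1251 N·m.
J_AB = π(0.0751)⁴/32 = 3.12×10^-6 m⁴; J_BC = π(0.0289)⁴/32 = 6.85×10^-8 m⁴.
θ = (T/G)·Σ L_i/J_i = (1251/42.6×10⁹)·(1.30/3.12×10^-6 + 0.473/6.85×10^-8) = 0.2151 rad.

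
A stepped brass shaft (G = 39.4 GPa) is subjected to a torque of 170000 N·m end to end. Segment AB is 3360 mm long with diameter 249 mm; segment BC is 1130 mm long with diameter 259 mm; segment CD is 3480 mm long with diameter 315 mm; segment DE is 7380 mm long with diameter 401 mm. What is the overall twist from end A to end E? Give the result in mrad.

77.5 mrad

J_AB = π(0.249)⁴/32 = 3.77×10^-4 m⁴; J_BC = π(0.259)⁴/32 = 4.42×10^-4 m⁴; J_CD = π(0.315)⁴/32 = 9.67×10^-4 m⁴; J_DE = π(0.401)⁴/32 = 2.54×10^-3 m⁴.
θ = (T/G)·Σ L_i/J_i = (170000/39.4×10⁹)·(3.36/3.77×10^-4 + 1.13/4.42×10^-4 + 3.48/9.67×10^-4 + 7.38/2.54×10^-3) = 0.07753 rad.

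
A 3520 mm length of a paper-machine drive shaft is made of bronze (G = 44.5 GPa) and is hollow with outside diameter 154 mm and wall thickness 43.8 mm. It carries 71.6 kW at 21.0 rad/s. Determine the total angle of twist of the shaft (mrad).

ω = 21.0 rad/s, so T = P/ω = 71.6×10³ / 21.00 = 3410 N·m.
J = π(d_o⁴ − d_i⁴)/32 = π(0.154⁴ − 0.0664⁴)/32 = 5.331×10^-5 m⁴.
θ = T·L/(G·J) = 3410 × 3.52 / (44.5×10⁹ × 5.331×10^-5) = 5.059×10^-3 rad.

5.06 mrad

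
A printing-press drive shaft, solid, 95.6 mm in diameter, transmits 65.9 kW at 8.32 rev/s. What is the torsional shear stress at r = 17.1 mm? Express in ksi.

ω = 2π·8.32 = 52.28 rad/s, so T = P/ω = 65.9×10³ / 52.28 = 1261 N·m.
J = πd⁴/32 = π(0.0956)⁴/32 = 8.200×10^-6 m⁴.
Shear stress varies linearly with radius: τ = T·r/J = 1261 × 0.0171 / 8.200×10^-6 = 2.629×10^6 Pa.

0.381 ksi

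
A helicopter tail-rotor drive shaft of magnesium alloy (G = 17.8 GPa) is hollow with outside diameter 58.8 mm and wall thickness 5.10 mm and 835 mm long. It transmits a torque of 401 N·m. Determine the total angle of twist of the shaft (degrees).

J = π(d_o⁴ − d_i⁴)/32 = π(0.0588⁴ − 0.0486⁴)/32 = 6.259×10^-7 m⁴.
θ = T·L/(G·J) = 401.0 × 0.835 / (17.8×10⁹ × 6.259×10^-7) = 0.03006 rad.

1.72°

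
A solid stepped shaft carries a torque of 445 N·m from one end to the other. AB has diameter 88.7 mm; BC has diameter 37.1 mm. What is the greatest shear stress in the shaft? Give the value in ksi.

Under the same torque, τ_max = 16T/(πd³) is largest where d is smallest — segment BC (d = 37.1 mm).
τ_max = 16·445.0/(π·(0.0371)³) = 4.438×10^7 Pa.

6.44 ksi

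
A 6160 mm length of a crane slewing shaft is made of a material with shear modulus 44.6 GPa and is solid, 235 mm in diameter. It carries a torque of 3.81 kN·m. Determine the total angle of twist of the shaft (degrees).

J = πd⁴/32 = π(0.235)⁴/32 = 2.994×10^-4 m⁴.
θ = T·L/(G·J) = 3810 × 6.16 / (44.6×10⁹ × 2.994×10^-4) = 1.758×10^-3 rad.

0.101°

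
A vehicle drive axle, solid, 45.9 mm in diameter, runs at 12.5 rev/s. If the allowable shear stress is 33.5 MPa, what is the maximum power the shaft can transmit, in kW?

50.0 kW

J = πd⁴/32 = π(0.0459)⁴/32 = 4.358×10^-7 m⁴.
T_max = τ_allow·J/r = 3.35×10^7 × 4.358×10^-7 / 0.0229 = 636.1 N·m.
ω = 2π·12.5 = 78.54 rad/s, so P_max = T_max·ω = 4.996×10^4 W.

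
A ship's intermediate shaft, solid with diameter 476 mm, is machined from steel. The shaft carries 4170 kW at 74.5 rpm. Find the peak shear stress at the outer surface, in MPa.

ω = 2π·74.5/60 = 7.802 rad/s, so T = P/ω = 4170×10³ / 7.802 = 534500 N·m.
J = πd⁴/32 = π(0.476)⁴/32 = 5.040×10^-3 m⁴.
τ_max = T·r/J = 534500 × 0.238 / 5.040×10^-3 = 2.524×10^7 Pa.

25.2 MPa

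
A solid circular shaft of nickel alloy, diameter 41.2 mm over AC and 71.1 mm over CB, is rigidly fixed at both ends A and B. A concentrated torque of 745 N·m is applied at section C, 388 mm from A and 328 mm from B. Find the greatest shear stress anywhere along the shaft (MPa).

9.64 MPa

Compatibility: T_A·a/J_AC = T_B·b/J_CB with T_A + T_B = T₀.
J_AC = 2.83×10^-7 m⁴, J_CB = 2.51×10^-6 m⁴, so T_A = T₀·(J_AC/a)/((J_AC/a)+(J_CB/b)) = 64.83 N·m, T_B = 680.2 N·m.
τ in each portion: τ_AC = 4.72×10^6 Pa, τ_CB = 9.64×10^6 Pa; maximum is in CB.
τ_max = T_CB·r/J = 680.2·0.0355/2.51×10^-6 = 9.638×10^6 Pa.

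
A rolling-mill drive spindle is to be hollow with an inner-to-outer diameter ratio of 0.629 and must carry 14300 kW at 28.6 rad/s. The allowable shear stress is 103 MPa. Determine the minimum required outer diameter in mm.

ω = 28.6 rad/s, so T = P/ω = 14300×10³ / 28.60 = 500000 N·m.
For a hollow shaft with d_i/d_o = 0.629: τ_max = 16T/(π d_o³ (1−k⁴)), so d_o = [16T/(π τ_allow (1−k⁴))]^(1/3) = [16·500000/(π·1.03×10^8·0.8435)]^(1/3) = 0.3083 m.

308 mm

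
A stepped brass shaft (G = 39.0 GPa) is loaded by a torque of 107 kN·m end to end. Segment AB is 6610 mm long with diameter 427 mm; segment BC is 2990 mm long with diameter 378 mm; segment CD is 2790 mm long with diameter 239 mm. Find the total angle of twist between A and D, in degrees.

J_AB = π(0.427)⁴/32 = 3.26×10^-3 m⁴; J_BC = π(0.378)⁴/32 = 2.00×10^-3 m⁴; J_CD = π(0.239)⁴/32 = 3.20×10^-4 m⁴.
θ = (T/G)·Σ L_i/J_i = (107000/39.0×10⁹)·(6.61/3.26×10^-3 + 2.99/2.00×10^-3 + 2.79/3.20×10^-4) = 0.03355 rad.

1.92°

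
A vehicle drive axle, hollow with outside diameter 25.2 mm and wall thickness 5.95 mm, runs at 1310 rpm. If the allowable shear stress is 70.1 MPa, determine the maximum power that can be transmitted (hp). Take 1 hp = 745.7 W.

J = π(d_o⁴ − d_i⁴)/32 = π(0.0252⁴ − 0.0133⁴)/32 = 3.652×10^-8 m⁴.
T_max = τ_allow·J/r = 7.01×10^7 × 3.652×10^-8 / 0.0126 = 203.2 N·m.
ω = 2π·1310/60 = 137.2 rad/s, so P_max = T_max·ω = 2.787×10^4 W.

37.4 hp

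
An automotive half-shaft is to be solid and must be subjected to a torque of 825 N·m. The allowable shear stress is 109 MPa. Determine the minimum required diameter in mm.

For a solid shaft τ_max = 16T/(πd³), so d = (16T/(π τ_allow))^(1/3) = (16·825.0/(π·1.09×10^8))^(1/3) = 0.03378 m.

33.8 mm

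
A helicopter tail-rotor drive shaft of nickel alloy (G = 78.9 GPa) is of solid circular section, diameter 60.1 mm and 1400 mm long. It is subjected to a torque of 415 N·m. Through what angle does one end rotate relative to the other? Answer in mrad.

5.75 mrad

J = πd⁴/32 = π(0.0601)⁴/32 = 1.281×10^-6 m⁴.
θ = T·L/(G·J) = 415.0 × 1.40 / (78.9×10⁹ × 1.281×10^-6) = 5.749×10^-3 rad.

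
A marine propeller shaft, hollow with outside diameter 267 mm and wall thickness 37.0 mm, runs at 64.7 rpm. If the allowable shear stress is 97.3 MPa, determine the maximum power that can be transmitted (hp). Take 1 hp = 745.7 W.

J = π(d_o⁴ − d_i⁴)/32 = π(0.267⁴ − 0.193⁴)/32 = 3.627×10^-4 m⁴.
T_max = τ_allow·J/r = 9.73×10^7 × 3.627×10^-4 / 0.134 = 264400 N·m.
ω = 2π·64.7/60 = 6.775 rad/s, so P_max = T_max·ω = 1.791×10^6 W.

2400 hp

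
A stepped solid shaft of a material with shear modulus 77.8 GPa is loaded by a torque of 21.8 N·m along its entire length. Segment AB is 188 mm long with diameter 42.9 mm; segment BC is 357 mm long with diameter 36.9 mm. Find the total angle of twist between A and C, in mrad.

0.708 mrad

J_AB = π(0.0429)⁴/32 = 3.33×10^-7 m⁴; J_BC = π(0.0369)⁴/32 = 1.82×10^-7 m⁴.
θ = (T/G)·Σ L_i/J_i = (21.80/77.8×10⁹)·(0.188/3.33×10^-7 + 0.357/1.82×10^-7) = 7.080×10^-4 rad.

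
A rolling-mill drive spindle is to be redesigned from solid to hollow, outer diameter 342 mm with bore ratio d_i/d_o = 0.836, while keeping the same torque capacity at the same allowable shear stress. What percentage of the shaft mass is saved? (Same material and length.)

52.9 %

Equal τ_max and T ⇒ the solid shaft needs d_s³ = d_o³(1−k⁴), so d_s = 342·(1−0.836⁴)^(1/3) = 273.5 mm.
Area ratio A_h/A_s = d_o²(1−k²)/d_s² = (1−k²)/(1−k⁴)^(2/3) = 0.4708.
Mass saving = 1 − 0.4708 = 52.9 %.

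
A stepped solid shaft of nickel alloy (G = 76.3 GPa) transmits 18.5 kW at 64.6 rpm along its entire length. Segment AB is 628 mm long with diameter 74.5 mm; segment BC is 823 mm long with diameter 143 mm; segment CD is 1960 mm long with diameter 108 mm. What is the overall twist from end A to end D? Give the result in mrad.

ω = 2π·64.6/60 = 6.765 rad/s, so T = P/ω = 18.5×10³ / 6.765 = 2735 N·m.
J_AB = π(0.0745)⁴/32 = 3.02×10^-6 m⁴; J_BC = π(0.143)⁴/32 = 4.11×10^-5 m⁴; J_CD = π(0.108)⁴/32 = 1.34×10^-5 m⁴.
θ = (T/G)·Σ L_i/J_i = (2735/76.3×10⁹)·(0.628/3.02×10^-6 + 0.823/4.11×10^-5 + 1.96/1.34×10^-5) = 0.01342 rad.

13.4 mrad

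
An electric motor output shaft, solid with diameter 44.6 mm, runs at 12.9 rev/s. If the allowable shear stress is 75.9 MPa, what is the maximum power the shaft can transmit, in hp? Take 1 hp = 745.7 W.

J = πd⁴/32 = π(0.0446)⁴/32 = 3.885×10^-7 m⁴.
T_max = τ_allow·J/r = 7.59×10^7 × 3.885×10^-7 / 0.0223 = 1322 N·m.
ω = 2π·12.9 = 81.05 rad/s, so P_max = T_max·ω = 1.072×10^5 W.

144 hp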